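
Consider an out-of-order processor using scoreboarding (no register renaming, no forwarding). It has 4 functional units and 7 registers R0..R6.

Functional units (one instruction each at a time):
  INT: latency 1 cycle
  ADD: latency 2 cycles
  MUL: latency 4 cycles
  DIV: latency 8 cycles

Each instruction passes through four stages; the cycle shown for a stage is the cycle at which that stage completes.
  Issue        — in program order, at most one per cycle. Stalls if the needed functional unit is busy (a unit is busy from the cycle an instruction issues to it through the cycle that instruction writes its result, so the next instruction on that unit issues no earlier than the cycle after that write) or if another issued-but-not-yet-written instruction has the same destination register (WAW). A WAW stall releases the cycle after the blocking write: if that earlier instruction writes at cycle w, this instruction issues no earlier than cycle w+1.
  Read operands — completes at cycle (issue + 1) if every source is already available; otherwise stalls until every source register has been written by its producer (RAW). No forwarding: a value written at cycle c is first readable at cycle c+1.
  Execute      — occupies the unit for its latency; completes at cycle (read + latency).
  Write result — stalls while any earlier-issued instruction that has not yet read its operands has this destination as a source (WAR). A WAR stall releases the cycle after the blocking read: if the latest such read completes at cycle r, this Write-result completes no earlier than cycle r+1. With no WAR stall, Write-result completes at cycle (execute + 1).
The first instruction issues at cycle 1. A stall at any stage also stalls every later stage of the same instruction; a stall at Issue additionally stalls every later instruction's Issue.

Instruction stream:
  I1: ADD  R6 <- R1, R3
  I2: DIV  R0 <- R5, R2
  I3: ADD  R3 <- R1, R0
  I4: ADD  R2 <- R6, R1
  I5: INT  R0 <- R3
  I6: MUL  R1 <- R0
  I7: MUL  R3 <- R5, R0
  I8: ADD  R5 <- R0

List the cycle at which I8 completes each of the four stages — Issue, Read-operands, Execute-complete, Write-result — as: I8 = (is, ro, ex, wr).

I8 = (29, 30, 32, 33)

I1 -> (1, 2, 4, 5)
I2 -> (2, 3, 11, 12)
I3 -> (6, 13, 15, 16)  // struct: ADD busy until I1 writes@5, RAW R0: wait I2 write@12
I4 -> (17, 18, 20, 21)  // struct: ADD busy until I3 writes@16
I5 -> (18, 19, 20, 21)
I6 -> (19, 22, 26, 27)  // RAW R0: wait I5 write@21
I7 -> (28, 29, 33, 34)  // struct: MUL busy until I6 writes@27
I8 -> (29, 30, 32, 33)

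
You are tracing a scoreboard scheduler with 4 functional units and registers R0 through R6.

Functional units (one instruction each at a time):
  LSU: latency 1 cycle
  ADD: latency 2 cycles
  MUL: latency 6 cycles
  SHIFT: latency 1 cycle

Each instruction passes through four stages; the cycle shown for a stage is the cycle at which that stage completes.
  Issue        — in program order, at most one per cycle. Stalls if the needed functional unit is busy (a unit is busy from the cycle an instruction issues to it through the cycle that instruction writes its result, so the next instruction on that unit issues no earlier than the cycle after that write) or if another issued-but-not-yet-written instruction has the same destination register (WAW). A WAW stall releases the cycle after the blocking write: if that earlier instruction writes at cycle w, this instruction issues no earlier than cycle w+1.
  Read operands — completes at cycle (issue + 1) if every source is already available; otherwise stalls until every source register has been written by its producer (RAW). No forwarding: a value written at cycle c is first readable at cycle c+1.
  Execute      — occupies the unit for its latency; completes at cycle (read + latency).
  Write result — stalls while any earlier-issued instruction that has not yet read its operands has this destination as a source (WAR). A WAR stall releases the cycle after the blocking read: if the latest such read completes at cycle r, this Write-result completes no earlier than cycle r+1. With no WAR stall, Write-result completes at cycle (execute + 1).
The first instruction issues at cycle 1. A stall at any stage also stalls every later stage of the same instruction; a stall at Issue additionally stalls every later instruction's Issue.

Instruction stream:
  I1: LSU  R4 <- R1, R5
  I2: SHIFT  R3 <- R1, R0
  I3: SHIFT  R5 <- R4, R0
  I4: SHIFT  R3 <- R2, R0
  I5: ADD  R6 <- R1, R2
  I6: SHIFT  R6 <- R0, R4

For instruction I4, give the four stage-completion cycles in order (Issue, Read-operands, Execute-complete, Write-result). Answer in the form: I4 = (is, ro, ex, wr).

t=1  I1→LSU
t=2  I1 RO | I2→SHIFT
t=3  I1 EX | I2 RO
t=4  I1 WR R4 | I2 EX
t=5  I2 WR R3
t=6  I3→SHIFT
t=7  I3 RO
t=8  I3 EX
t=9  I3 WR R5
t=10  I4→SHIFT
t=11  I4 RO | I5→ADD
t=12  I4 EX | I5 RO
t=13  I4 WR R3
t=14  I5 EX
t=15  I5 WR R6
t=16  I6→SHIFT
t=17  I6 RO
t=18  I6 EX
t=19  I6 WR R6

I4 = (10, 11, 12, 13)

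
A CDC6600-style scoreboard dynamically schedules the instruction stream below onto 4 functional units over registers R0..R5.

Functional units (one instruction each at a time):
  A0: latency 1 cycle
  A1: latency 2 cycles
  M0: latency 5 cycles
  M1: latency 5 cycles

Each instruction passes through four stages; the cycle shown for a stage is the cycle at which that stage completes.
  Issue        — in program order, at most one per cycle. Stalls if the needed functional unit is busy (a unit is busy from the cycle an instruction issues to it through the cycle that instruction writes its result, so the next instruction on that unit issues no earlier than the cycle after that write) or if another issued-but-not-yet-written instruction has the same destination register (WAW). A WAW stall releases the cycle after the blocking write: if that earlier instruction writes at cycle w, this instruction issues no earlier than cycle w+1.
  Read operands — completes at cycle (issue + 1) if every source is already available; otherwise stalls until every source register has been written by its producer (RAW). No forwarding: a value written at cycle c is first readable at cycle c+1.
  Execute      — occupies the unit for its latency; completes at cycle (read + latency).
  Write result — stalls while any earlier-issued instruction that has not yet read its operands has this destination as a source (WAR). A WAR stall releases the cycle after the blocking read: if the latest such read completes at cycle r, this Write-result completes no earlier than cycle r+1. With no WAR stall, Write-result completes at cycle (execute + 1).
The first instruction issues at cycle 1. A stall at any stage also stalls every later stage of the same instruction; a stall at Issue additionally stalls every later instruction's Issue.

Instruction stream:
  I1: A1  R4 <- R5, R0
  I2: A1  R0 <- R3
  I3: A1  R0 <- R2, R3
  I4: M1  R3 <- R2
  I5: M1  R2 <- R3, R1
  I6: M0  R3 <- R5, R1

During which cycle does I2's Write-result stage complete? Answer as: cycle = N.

  I1 | 1 | 2 | 4 | 5
  I2 | 6 | 7 | 9 | 10   struct: A1 busy until I1 writes@5
  I3 | 11 | 12 | 14 | 15   struct: A1 busy until I2 writes@10
  I4 | 12 | 13 | 18 | 19
  I5 | 20 | 21 | 26 | 27   struct: M1 busy until I4 writes@19
  I6 | 21 | 22 | 27 | 28

cycle = 10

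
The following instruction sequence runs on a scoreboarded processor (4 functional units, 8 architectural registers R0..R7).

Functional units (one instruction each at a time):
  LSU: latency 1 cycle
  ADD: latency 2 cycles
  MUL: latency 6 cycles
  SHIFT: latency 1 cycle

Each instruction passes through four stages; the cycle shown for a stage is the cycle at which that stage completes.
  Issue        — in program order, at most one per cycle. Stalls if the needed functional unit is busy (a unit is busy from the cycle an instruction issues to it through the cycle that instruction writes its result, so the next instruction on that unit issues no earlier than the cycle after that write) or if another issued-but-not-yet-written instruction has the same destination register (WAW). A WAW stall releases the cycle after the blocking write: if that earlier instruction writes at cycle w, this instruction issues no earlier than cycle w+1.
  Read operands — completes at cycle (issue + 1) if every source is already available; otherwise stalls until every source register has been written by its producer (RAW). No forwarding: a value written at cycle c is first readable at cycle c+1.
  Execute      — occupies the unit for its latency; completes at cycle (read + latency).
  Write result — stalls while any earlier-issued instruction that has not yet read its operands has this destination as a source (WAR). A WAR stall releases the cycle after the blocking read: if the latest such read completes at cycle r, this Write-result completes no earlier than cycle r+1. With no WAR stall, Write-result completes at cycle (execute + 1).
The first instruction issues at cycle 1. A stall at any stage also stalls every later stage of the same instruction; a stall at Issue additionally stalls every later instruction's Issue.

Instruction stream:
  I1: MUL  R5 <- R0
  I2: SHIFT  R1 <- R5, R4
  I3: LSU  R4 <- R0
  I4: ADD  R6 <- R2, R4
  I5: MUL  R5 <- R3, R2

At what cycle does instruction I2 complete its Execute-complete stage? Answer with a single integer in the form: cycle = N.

cycle = 11

  I1 | 1 | 2 | 8 | 9
  I2 | 2 | 10 | 11 | 12   RAW R5: wait I1 write@9
  I3 | 3 | 4 | 5 | 11   WAR R4: wait I2 read@10
  I4 | 4 | 12 | 14 | 15   RAW R4: wait I3 write@11
  I5 | 10 | 11 | 17 | 18   struct: MUL busy until I1 writes@9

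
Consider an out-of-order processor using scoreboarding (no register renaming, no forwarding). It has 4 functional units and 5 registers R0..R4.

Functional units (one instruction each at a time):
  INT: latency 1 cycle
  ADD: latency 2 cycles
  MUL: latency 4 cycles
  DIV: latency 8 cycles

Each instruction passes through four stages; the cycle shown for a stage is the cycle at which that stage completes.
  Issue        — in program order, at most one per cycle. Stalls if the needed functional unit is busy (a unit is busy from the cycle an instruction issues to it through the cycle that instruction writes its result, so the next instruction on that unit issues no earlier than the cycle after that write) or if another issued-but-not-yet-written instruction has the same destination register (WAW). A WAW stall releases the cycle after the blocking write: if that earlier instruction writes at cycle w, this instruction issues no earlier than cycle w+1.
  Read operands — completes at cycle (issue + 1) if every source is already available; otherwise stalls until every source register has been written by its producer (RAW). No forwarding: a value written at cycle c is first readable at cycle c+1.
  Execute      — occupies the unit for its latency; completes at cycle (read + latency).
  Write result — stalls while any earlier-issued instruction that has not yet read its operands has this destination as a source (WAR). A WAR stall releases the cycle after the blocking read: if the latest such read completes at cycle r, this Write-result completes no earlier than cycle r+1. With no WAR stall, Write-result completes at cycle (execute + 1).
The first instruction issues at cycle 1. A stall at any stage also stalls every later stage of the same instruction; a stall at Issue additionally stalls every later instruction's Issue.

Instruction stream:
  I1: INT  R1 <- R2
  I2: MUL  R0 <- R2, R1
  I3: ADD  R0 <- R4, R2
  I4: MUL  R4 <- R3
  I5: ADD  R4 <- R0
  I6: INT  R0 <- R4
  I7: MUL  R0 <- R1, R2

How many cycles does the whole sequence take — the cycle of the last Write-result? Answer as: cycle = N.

cycle = 33

[1] I1→INT
[2] I1 RO | I2→MUL
[3] I1 EX
[4] I1 WR R1
[5] I2 RO
[9] I2 EX
[10] I2 WR R0
[11] I3→ADD
[12] I3 RO | I4→MUL
[13] I4 RO
[14] I3 EX
[15] I3 WR R0
[17] I4 EX
[18] I4 WR R4
[19] I5→ADD
[20] I5 RO | I6→INT
[22] I5 EX
[23] I5 WR R4
[24] I6 RO
[25] I6 EX
[26] I6 WR R0
[27] I7→MUL
[28] I7 RO
[32] I7 EX
[33] I7 WR R0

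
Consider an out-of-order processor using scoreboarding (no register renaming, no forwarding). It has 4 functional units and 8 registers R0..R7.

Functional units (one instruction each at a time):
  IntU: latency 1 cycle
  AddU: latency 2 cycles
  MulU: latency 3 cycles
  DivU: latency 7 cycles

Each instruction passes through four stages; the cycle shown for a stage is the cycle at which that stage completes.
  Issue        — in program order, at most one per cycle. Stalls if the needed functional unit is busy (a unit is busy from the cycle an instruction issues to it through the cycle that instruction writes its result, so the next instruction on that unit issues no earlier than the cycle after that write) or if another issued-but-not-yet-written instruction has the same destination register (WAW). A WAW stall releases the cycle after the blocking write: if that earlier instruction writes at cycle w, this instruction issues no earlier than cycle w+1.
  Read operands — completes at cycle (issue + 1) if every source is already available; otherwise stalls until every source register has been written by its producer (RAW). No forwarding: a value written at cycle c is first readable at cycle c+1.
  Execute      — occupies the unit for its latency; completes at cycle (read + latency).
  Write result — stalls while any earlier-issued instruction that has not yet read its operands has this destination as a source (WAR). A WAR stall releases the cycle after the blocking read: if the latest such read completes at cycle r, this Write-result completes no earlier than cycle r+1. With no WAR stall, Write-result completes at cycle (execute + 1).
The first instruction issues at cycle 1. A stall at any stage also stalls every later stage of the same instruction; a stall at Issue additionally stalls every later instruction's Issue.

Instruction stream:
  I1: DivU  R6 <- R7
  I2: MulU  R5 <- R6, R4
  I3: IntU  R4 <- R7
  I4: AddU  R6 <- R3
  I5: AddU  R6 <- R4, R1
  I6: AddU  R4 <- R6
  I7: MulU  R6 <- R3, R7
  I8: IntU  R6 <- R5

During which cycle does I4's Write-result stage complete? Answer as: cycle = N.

cycle = 15

I1 -> (1, 2, 9, 10)
I2 -> (2, 11, 14, 15)  // RAW R6: wait I1 write@10
I3 -> (3, 4, 5, 12)  // WAR R4: wait I2 read@11
I4 -> (11, 12, 14, 15)  // WAW R6: wait I1 write@10
I5 -> (16, 17, 19, 20)  // struct: AddU busy until I4 writes@15
I6 -> (21, 22, 24, 25)  // struct: AddU busy until I5 writes@20
I7 -> (22, 23, 26, 27)
I8 -> (28, 29, 30, 31)  // WAW R6: wait I7 write@27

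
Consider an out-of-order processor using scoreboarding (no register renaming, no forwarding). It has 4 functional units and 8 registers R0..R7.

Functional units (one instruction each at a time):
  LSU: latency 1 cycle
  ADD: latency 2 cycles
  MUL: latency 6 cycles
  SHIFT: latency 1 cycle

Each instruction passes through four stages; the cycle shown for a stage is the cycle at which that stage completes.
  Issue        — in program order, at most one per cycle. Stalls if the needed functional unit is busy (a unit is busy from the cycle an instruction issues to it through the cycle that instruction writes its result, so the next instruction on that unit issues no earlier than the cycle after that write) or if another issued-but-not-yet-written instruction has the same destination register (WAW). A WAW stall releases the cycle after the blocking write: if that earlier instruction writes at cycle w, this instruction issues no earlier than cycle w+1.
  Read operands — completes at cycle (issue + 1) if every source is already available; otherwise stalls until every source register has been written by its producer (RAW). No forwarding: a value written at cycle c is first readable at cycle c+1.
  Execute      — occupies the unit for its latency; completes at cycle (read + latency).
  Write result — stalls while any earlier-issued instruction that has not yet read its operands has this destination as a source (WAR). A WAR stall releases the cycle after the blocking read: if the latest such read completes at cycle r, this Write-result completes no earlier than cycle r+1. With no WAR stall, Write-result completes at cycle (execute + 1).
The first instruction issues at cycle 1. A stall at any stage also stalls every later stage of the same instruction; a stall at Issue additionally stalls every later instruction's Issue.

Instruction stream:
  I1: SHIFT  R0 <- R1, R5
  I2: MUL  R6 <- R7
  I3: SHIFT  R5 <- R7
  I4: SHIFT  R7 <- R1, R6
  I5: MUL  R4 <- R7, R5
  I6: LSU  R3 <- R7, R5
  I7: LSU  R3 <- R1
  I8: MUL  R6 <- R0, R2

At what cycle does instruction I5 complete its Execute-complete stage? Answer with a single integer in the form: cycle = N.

[I1] 1/2/3/4
[I2] 2/3/9/10
[I3] 5/6/7/8  (struct: SHIFT busy until I1 writes@4)
[I4] 9/11/12/13  (struct: SHIFT busy until I3 writes@8; RAW R6: wait I2 write@10)
[I5] 11/14/20/21  (struct: MUL busy until I2 writes@10; RAW R7: wait I4 write@13)
[I6] 12/14/15/16  (RAW R7: wait I4 write@13)
[I7] 17/18/19/20  (struct: LSU busy until I6 writes@16)
[I8] 22/23/29/30  (struct: MUL busy until I5 writes@21)

cycle = 20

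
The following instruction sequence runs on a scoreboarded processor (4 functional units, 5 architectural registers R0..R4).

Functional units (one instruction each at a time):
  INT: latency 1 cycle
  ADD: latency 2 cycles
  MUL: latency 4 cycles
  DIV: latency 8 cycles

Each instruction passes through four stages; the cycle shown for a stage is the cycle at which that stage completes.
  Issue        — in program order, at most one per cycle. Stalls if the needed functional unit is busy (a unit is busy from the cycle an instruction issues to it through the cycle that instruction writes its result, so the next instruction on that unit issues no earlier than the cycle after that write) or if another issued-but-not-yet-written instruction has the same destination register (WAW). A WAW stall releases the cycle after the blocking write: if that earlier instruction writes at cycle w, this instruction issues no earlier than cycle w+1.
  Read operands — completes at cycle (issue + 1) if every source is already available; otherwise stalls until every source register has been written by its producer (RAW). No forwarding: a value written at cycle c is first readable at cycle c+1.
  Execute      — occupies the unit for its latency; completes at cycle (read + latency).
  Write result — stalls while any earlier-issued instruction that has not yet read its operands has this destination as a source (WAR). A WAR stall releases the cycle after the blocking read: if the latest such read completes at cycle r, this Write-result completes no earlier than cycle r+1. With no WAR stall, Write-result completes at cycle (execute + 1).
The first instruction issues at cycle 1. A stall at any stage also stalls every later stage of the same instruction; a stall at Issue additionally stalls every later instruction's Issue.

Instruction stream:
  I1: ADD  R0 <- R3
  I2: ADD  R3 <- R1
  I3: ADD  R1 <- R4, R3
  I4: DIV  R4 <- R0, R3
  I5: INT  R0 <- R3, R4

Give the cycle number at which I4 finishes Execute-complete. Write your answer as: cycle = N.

cycle = 21

I1: IS=1 RO=2 EX=4 WR=5
I2: IS=6 RO=7 EX=9 WR=10  [struct: ADD busy until I1 writes@5]
I3: IS=11 RO=12 EX=14 WR=15  [struct: ADD busy until I2 writes@10]
I4: IS=12 RO=13 EX=21 WR=22
I5: IS=13 RO=23 EX=24 WR=25  [RAW R4: wait I4 write@22]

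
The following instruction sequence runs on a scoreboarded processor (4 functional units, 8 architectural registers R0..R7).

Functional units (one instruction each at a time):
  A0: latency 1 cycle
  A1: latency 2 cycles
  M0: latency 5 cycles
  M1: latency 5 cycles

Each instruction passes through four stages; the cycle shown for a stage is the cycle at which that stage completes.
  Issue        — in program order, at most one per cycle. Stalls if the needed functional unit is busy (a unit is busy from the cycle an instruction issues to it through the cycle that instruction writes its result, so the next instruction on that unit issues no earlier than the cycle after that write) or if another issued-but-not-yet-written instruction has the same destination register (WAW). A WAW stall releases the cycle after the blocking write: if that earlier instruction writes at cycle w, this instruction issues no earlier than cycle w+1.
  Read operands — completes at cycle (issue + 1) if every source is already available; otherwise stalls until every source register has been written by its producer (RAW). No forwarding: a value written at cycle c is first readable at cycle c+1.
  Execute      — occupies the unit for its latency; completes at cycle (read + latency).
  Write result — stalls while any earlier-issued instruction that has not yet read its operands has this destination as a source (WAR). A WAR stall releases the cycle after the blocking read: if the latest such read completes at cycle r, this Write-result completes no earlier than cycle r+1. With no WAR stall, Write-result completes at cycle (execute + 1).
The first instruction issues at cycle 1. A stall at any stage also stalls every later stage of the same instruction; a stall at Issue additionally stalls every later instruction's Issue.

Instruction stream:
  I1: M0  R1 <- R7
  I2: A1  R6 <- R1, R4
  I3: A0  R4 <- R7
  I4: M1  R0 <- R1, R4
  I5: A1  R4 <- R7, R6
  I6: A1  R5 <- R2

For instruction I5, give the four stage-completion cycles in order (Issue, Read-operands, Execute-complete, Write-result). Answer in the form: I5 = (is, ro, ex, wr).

I5 = (13, 14, 16, 17)

  I1 | 1 | 2 | 7 | 8
  I2 | 2 | 9 | 11 | 12   RAW R1: wait I1 write@8
  I3 | 3 | 4 | 5 | 10   WAR R4: wait I2 read@9
  I4 | 4 | 11 | 16 | 17   RAW R4: wait I3 write@10
  I5 | 13 | 14 | 16 | 17   struct: A1 busy until I2 writes@12
  I6 | 18 | 19 | 21 | 22   struct: A1 busy until I5 writes@17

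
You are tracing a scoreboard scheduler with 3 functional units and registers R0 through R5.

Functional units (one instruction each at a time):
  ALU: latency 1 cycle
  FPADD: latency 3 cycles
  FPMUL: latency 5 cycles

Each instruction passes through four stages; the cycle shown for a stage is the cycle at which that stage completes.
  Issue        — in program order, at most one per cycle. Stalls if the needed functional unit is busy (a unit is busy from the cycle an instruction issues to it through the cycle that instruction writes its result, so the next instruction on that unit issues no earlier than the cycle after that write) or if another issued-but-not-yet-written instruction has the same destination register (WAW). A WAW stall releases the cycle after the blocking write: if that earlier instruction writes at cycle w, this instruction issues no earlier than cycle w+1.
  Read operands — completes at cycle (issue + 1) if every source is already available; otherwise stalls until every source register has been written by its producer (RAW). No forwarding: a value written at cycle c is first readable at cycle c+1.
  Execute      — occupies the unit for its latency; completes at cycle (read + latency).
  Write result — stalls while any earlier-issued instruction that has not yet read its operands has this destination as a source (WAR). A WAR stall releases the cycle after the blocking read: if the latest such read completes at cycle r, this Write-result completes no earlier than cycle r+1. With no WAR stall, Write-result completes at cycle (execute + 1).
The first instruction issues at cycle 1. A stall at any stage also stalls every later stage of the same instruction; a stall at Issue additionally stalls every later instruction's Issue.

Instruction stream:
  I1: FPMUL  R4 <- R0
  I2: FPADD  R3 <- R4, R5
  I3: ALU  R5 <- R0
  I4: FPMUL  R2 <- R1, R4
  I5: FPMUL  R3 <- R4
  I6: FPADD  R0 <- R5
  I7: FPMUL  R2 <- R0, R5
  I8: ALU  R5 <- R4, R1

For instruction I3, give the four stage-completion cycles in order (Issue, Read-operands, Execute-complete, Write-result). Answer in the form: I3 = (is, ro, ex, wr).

I3 = (3, 4, 5, 10)

[1] issue I1 (FPMUL)
[2] I1 read-ops; issue I2 (FPADD)
[3] issue I3 (ALU)
[4] I3 read-ops
[5] I3 finished on ALU
[7] I1 finished on FPMUL
[8] I1→R4
[9] I2 read-ops; issue I4 (FPMUL)
[10] I3→R5; I4 read-ops
[12] I2 finished on FPADD
[13] I2→R3
[15] I4 finished on FPMUL
[16] I4→R2
[17] issue I5 (FPMUL)
[18] I5 read-ops; issue I6 (FPADD)
[19] I6 read-ops
[22] I6 finished on FPADD
[23] I5 finished on FPMUL; I6→R0
[24] I5→R3
[25] issue I7 (FPMUL)
[26] I7 read-ops; issue I8 (ALU)
[27] I8 read-ops
[28] I8 finished on ALU
[29] I8→R5
[31] I7 finished on FPMUL
[32] I7→R2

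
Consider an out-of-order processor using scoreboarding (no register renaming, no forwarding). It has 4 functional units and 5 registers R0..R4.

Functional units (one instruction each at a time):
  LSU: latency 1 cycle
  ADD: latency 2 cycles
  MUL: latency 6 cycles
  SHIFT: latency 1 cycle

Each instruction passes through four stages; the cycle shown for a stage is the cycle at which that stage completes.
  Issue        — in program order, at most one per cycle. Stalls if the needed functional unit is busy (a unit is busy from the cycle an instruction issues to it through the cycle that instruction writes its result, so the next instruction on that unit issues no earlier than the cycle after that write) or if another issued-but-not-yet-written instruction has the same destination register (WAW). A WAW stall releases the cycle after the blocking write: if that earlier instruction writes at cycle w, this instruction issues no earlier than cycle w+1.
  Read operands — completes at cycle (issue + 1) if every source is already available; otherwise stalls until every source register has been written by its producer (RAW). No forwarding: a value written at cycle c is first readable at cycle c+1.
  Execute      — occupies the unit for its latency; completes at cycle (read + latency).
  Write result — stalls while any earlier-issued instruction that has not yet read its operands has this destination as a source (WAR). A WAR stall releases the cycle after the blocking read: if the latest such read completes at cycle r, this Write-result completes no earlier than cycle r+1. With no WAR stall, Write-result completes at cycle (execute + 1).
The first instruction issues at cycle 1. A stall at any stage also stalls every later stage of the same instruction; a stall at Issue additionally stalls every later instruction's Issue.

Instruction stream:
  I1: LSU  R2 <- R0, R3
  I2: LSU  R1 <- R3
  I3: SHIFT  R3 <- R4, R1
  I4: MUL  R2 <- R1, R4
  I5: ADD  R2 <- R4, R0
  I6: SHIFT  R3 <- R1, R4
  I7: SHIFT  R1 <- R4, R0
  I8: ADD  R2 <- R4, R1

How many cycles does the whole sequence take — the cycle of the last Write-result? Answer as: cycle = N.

cycle = 29

I1: IS=1 RO=2 EX=3 WR=4
I2: IS=5 RO=6 EX=7 WR=8  [struct: LSU busy until I1 writes@4]
I3: IS=6 RO=9 EX=10 WR=11  [RAW R1: wait I2 write@8]
I4: IS=7 RO=9 EX=15 WR=16  [RAW R1: wait I2 write@8]
I5: IS=17 RO=18 EX=20 WR=21  [WAW R2: wait I4 write@16]
I6: IS=18 RO=19 EX=20 WR=21
I7: IS=22 RO=23 EX=24 WR=25  [struct: SHIFT busy until I6 writes@21]
I8: IS=23 RO=26 EX=28 WR=29  [RAW R1: wait I7 write@25]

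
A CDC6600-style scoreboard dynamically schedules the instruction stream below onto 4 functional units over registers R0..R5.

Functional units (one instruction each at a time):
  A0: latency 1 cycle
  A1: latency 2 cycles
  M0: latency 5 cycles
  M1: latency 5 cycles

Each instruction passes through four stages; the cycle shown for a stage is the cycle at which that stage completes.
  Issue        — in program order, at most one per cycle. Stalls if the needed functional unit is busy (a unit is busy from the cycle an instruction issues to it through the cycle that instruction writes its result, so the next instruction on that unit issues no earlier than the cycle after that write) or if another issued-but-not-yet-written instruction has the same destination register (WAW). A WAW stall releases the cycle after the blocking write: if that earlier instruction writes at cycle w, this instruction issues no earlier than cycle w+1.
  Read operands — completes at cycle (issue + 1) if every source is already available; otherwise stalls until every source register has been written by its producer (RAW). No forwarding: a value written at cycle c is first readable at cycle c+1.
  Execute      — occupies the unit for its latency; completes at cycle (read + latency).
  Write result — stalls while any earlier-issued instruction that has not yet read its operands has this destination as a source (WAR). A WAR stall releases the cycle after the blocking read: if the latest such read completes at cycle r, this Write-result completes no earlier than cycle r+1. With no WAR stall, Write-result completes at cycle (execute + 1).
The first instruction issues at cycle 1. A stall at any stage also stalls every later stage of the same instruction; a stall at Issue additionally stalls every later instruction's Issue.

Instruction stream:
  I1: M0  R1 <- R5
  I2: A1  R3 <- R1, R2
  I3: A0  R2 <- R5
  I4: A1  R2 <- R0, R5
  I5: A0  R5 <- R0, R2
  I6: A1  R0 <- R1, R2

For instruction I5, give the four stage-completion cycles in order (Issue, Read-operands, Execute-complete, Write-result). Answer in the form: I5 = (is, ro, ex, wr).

cycle 1: I1→M0
cycle 2: I1 RO · I2→A1
cycle 3: I3→A0
cycle 4: I3 RO
cycle 5: I3 EX
cycle 7: I1 EX
cycle 8: I1 WR R1
cycle 9: I2 RO
cycle 10: I3 WR R2
cycle 11: I2 EX
cycle 12: I2 WR R3
cycle 13: I4→A1
cycle 14: I4 RO · I5→A0
cycle 16: I4 EX
cycle 17: I4 WR R2
cycle 18: I5 RO · I6→A1
cycle 19: I5 EX · I6 RO
cycle 20: I5 WR R5
cycle 21: I6 EX
cycle 22: I6 WR R0

I5 = (14, 18, 19, 20)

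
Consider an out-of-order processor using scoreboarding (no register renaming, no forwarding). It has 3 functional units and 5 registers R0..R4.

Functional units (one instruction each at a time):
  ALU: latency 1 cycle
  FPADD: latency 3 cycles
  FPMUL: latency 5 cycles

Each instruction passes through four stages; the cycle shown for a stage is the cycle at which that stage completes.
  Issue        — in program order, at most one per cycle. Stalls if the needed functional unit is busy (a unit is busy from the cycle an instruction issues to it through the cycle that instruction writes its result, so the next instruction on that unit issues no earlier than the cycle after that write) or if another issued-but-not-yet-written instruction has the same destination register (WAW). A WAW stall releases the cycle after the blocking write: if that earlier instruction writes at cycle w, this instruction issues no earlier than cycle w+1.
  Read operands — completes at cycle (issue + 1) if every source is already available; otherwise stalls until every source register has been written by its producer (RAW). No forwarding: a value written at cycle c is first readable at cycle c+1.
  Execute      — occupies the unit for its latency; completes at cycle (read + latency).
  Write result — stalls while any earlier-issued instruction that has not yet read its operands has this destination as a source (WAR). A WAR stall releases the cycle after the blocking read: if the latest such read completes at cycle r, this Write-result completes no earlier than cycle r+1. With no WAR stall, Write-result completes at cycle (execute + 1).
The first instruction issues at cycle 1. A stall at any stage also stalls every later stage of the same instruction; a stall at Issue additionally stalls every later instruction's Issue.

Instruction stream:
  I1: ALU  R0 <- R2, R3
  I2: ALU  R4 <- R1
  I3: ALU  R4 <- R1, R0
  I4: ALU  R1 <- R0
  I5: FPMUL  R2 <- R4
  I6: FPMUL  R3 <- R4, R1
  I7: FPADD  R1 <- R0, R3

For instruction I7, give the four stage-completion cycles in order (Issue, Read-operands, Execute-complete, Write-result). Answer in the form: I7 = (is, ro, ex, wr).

[1] issue I1 (ALU)
[2] I1 read-ops
[3] I1 finished on ALU
[4] I1→R0
[5] issue I2 (ALU)
[6] I2 read-ops
[7] I2 finished on ALU
[8] I2→R4
[9] issue I3 (ALU)
[10] I3 read-ops
[11] I3 finished on ALU
[12] I3→R4
[13] issue I4 (ALU)
[14] I4 read-ops · issue I5 (FPMUL)
[15] I4 finished on ALU · I5 read-ops
[16] I4→R1
[20] I5 finished on FPMUL
[21] I5→R2
[22] issue I6 (FPMUL)
[23] I6 read-ops · issue I7 (FPADD)
[28] I6 finished on FPMUL
[29] I6→R3
[30] I7 read-ops
[33] I7 finished on FPADD
[34] I7→R1

I7 = (23, 30, 33, 34)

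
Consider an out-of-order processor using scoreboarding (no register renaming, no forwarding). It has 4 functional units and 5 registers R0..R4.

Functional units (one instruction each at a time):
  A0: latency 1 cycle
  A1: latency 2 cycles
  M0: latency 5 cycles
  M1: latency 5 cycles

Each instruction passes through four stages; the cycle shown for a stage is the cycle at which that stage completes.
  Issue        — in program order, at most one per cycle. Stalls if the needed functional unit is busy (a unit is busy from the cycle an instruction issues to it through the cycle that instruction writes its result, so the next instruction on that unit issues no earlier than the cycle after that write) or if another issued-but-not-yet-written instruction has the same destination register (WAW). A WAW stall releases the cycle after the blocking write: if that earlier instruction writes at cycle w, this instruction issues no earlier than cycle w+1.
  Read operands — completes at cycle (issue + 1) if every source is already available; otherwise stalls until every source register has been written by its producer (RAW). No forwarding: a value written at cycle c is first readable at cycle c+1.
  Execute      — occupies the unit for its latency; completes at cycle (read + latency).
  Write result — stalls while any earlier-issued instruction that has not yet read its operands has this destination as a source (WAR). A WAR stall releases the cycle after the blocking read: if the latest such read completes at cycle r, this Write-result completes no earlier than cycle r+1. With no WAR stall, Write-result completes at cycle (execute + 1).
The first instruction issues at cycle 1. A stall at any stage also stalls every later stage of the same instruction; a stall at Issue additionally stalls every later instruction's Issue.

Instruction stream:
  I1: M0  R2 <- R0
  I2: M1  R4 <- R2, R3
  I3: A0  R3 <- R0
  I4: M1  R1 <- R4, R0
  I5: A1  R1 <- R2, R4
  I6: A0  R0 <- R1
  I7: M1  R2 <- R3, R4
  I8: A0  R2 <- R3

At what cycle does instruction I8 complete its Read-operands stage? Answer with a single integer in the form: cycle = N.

I1: IS=1 RO=2 EX=7 WR=8
I2: IS=2 RO=9 EX=14 WR=15  [RAW R2: wait I1 write@8]
I3: IS=3 RO=4 EX=5 WR=10  [WAR R3: wait I2 read@9]
I4: IS=16 RO=17 EX=22 WR=23  [struct: M1 busy until I2 writes@15]
I5: IS=24 RO=25 EX=27 WR=28  [WAW R1: wait I4 write@23]
I6: IS=25 RO=29 EX=30 WR=31  [RAW R1: wait I5 write@28]
I7: IS=26 RO=27 EX=32 WR=33
I8: IS=34 RO=35 EX=36 WR=37  [WAW R2: wait I7 write@33]

cycle = 35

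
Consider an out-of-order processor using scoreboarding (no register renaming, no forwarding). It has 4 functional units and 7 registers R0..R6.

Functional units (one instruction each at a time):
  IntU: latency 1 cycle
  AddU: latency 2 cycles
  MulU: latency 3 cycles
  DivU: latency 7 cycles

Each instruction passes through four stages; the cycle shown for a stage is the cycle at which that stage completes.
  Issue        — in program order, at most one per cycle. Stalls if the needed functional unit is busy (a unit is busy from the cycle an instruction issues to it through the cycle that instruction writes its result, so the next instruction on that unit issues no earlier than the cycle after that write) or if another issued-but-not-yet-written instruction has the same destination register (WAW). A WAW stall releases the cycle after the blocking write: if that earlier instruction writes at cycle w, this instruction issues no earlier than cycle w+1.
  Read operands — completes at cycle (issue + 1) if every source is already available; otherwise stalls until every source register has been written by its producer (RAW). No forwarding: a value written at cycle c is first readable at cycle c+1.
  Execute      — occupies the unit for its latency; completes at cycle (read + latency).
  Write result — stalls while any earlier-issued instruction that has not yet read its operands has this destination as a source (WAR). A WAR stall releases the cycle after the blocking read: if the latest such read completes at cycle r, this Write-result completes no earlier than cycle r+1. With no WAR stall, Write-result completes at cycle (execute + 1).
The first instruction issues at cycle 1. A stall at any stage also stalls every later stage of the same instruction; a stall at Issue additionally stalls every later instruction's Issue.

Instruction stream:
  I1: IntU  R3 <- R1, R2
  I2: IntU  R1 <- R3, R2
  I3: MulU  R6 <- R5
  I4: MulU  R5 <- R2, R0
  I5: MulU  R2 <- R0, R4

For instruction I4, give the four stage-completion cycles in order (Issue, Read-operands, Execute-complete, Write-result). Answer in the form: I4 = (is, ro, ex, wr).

I1: IS=1 RO=2 EX=3 WR=4
I2: IS=5 RO=6 EX=7 WR=8  [struct: IntU busy until I1 writes@4]
I3: IS=6 RO=7 EX=10 WR=11
I4: IS=12 RO=13 EX=16 WR=17  [struct: MulU busy until I3 writes@11]
I5: IS=18 RO=19 EX=22 WR=23  [struct: MulU busy until I4 writes@17]

I4 = (12, 13, 16, 17)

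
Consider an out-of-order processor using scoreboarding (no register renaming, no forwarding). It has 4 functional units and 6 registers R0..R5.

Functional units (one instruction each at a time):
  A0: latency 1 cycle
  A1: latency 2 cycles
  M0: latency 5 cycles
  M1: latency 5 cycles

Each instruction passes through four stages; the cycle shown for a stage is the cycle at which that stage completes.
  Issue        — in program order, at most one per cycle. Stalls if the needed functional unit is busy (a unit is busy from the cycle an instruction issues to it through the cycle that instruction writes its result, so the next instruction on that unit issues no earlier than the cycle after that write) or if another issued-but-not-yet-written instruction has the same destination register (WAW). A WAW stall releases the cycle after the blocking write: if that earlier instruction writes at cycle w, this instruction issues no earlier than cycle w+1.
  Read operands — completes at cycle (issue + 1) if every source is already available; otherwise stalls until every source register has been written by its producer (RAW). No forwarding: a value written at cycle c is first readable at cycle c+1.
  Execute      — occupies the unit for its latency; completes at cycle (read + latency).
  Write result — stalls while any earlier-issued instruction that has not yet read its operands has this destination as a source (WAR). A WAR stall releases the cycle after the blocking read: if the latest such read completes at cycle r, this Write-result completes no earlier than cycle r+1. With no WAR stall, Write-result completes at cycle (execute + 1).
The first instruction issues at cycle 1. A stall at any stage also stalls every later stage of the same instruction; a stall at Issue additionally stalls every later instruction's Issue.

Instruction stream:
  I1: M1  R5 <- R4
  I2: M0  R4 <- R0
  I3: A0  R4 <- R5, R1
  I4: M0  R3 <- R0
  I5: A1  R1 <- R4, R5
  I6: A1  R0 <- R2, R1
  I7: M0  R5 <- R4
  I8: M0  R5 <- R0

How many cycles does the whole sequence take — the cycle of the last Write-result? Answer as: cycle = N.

cycle 1: I1→M1
cycle 2: I1 RO · I2→M0
cycle 3: I2 RO
cycle 7: I1 EX
cycle 8: I1 WR R5 · I2 EX
cycle 9: I2 WR R4
cycle 10: I3→A0
cycle 11: I3 RO · I4→M0
cycle 12: I3 EX · I4 RO · I5→A1
cycle 13: I3 WR R4
cycle 14: I5 RO
cycle 16: I5 EX
cycle 17: I4 EX · I5 WR R1
cycle 18: I4 WR R3 · I6→A1
cycle 19: I6 RO · I7→M0
cycle 20: I7 RO
cycle 21: I6 EX
cycle 22: I6 WR R0
cycle 25: I7 EX
cycle 26: I7 WR R5
cycle 27: I8→M0
cycle 28: I8 RO
cycle 33: I8 EX
cycle 34: I8 WR R5

cycle = 34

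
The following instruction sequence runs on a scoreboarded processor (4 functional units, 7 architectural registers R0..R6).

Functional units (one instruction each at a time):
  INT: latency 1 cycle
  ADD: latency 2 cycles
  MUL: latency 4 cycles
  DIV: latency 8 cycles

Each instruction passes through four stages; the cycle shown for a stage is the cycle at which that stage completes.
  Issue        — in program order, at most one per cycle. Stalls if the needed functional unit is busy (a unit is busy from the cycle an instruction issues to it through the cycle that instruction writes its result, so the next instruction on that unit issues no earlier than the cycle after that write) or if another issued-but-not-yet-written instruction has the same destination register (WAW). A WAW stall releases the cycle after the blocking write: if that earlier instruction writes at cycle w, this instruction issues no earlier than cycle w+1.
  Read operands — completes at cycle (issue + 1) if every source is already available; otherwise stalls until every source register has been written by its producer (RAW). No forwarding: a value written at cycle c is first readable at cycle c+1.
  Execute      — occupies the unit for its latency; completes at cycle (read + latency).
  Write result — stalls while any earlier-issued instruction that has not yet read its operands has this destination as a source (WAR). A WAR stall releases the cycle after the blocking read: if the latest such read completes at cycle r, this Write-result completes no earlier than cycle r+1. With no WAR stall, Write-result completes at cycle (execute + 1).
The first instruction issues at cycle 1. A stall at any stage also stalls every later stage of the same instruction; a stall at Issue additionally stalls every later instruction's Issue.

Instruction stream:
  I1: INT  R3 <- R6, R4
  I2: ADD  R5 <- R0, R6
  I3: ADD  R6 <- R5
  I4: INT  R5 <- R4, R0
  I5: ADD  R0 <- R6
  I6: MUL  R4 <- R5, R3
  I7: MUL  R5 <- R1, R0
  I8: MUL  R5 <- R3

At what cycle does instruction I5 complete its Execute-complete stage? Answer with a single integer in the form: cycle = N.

I1: IS=1 RO=2 EX=3 WR=4
I2: IS=2 RO=3 EX=5 WR=6
I3: IS=7 RO=8 EX=10 WR=11  [struct: ADD busy until I2 writes@6]
I4: IS=8 RO=9 EX=10 WR=11
I5: IS=12 RO=13 EX=15 WR=16  [struct: ADD busy until I3 writes@11]
I6: IS=13 RO=14 EX=18 WR=19
I7: IS=20 RO=21 EX=25 WR=26  [struct: MUL busy until I6 writes@19]
I8: IS=27 RO=28 EX=32 WR=33  [struct: MUL busy until I7 writes@26]

cycle = 15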